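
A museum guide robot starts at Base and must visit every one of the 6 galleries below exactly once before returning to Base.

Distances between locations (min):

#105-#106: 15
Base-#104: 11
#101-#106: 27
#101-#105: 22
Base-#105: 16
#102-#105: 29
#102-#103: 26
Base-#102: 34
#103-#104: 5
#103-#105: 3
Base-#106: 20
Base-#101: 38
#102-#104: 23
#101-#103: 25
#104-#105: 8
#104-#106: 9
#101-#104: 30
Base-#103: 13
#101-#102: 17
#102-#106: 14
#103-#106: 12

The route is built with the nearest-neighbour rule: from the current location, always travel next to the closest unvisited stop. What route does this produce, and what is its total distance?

Base → [#104:11 / #103:13 / #105:16 / #106:20 / #102:34 / #101:38] → #104 (11)
#104 → [#103:5 / #105:8 / #106:9 / #102:23 / #101:30] → #103 (5)
#103 → [#105:3 / #106:12 / #101:25 / #102:26] → #105 (3)
#105 → [#106:15 / #101:22 / #102:29] → #106 (15)
#106 → [#102:14 / #101:27] → #102 (14)
#102 → [#101:17] → #101 (17)
Return #101→Base: 38.
Total = 11 + 5 + 3 + 15 + 14 + 17 + 38 = 103.

Nearest-neighbour total = 103 min; route Base → #104 → #103 → #105 → #106 → #102 → #101 → Base.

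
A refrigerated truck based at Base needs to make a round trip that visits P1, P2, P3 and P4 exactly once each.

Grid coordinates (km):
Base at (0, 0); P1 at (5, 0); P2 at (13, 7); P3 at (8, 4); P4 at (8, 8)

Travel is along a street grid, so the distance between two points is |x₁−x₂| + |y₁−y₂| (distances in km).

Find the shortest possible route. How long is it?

Minimum total distance: 42 km.

With 4 stops there are 4!/2 = 12 distinct round trips (a route and its reverse cost the same).
Base-P1-P2-P3-P4-Base: 5+15+8+4+16 = 48
Base-P1-P2-P4-P3-Base: 5+15+6+4+12 = 42
Base-P1-P3-P2-P4-Base: 5+7+8+6+16 = 42
Base-P1-P3-P4-P2-Base: 5+7+4+6+20 = 42
Base-P1-P4-P2-P3-Base: 5+11+6+8+12 = 42
Base-P1-P4-P3-P2-Base: 5+11+4+8+20 = 48
Base-P2-P1-P3-P4-Base: 20+15+7+4+16 = 62
Base-P2-P1-P4-P3-Base: 20+15+11+4+12 = 62
Base-P2-P3-P1-P4-Base: 20+8+7+11+16 = 62
Base-P2-P4-P1-P3-Base: 20+6+11+7+12 = 56
Base-P3-P1-P2-P4-Base: 12+7+15+6+16 = 56
Base-P3-P2-P1-P4-Base: 12+8+15+11+16 = 62
The minimum is 42.
One optimal route: Base → P1 → P2 → P4 → P3 → Base (or its reverse).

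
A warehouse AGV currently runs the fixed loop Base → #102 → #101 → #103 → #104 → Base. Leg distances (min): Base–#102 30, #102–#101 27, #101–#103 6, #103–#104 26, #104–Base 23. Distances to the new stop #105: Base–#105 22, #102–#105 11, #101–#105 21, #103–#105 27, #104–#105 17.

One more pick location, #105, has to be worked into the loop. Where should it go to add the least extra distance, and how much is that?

Minimum extra distance: 3 min, inserting #105 between Base and #102.

Insertion cost between consecutive stops i–j is d(i,#105) + d(#105,j) − d(i,j):
  between Base and #102: 22 + 11 − 30 = 3
  between #102 and #101: 11 + 21 − 27 = 5
  between #101 and #103: 21 + 27 − 6 = 42
  between #103 and #104: 27 + 17 − 26 = 18
  between #104 and Base: 17 + 22 − 23 = 16
Cheapest insertion is between Base and #102, adding 3.
New total = 112 + 3 = 115.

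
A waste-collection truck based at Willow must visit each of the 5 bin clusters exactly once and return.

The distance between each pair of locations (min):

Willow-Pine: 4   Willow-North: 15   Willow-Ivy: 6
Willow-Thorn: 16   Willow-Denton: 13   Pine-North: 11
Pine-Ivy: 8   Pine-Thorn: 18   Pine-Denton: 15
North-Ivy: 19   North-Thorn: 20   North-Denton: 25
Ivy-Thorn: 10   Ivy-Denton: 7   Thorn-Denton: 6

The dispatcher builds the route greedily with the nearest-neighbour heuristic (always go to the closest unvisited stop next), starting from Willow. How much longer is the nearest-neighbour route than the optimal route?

From Willow: Pine=4, Ivy=6, Denton=13, North=15, Thorn=16 → choose Pine (4).
From Pine: Ivy=8, North=11, Denton=15, Thorn=18 → choose Ivy (8).
From Ivy: Denton=7, Thorn=10, North=19 → choose Denton (7).
From Denton: Thorn=6, North=25 → choose Thorn (6).
From Thorn: North=20 → choose North (20).
NN route Willow → Pine → Ivy → Denton → Thorn → North → Willow costs 60.
Optimal: Willow → Pine → North → Thorn → Denton → Ivy → Willow costs 54 (by enumerating all 60 distinct tours).
Excess = 60 − 54 = 6.

6 min longer than the optimal tour.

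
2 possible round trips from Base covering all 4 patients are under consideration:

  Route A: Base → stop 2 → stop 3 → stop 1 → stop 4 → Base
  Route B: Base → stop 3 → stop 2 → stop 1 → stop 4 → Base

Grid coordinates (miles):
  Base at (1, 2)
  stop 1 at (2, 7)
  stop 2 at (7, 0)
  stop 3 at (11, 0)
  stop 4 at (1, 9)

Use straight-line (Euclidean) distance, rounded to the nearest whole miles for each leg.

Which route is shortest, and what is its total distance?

Route A: 6 + 4 + 11 + 2 + 7 = 30
Route B: 10 + 4 + 9 + 2 + 7 = 32

30 miles — Route A is the shortest.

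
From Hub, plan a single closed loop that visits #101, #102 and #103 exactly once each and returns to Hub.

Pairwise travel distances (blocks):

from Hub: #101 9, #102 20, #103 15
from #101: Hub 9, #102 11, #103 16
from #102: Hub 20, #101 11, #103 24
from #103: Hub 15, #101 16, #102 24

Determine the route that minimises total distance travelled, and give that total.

There are 3 distinct closed tours to check (reversals are equivalent).
Hub → #101 → #102 → #103 → Hub: 9+11+24+15 = 59
Hub → #101 → #103 → #102 → Hub: 9+16+24+20 = 69
Hub → #102 → #101 → #103 → Hub: 20+11+16+15 = 62
The minimum is 59.
One optimal route: Hub → #101 → #102 → #103 → Hub (or its reverse).

59 blocks — the shortest possible round trip.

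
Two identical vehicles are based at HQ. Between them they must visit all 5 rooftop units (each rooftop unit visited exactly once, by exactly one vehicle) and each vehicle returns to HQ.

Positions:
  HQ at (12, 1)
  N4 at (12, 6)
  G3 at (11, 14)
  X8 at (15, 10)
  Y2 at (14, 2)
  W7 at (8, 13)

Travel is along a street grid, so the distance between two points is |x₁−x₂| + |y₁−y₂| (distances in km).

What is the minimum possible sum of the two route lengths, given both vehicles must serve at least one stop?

Minimum combined distance: 46 km.

There are 2^4 − 1 = 15 ways to divide the 5 stops into two non-empty groups. For each, the best each vehicle can do is its own shortest tour through its group:
  {N4} + {G3, X8, Y2, W7}: 10 + 40 = 50
  {G3} + {N4, X8, Y2, W7}: 28 + 38 = 66
  {N4, G3} + {X8, Y2, W7}: 28 + 38 = 66
  {X8} + {N4, G3, Y2, W7}: 24 + 38 = 62
  {N4, X8} + {G3, Y2, W7}: 24 + 38 = 62
  {G3, X8} + {N4, Y2, W7}: 34 + 36 = 70
  … (15 splits in total)
  {Y2} + {N4, G3, X8, W7}: 6 + 40 = 46  ← best
Best: vehicle 1 HQ → Y2 → HQ = 6; vehicle 2 HQ → N4 → G3 → W7 → X8 → HQ = 40; combined 46.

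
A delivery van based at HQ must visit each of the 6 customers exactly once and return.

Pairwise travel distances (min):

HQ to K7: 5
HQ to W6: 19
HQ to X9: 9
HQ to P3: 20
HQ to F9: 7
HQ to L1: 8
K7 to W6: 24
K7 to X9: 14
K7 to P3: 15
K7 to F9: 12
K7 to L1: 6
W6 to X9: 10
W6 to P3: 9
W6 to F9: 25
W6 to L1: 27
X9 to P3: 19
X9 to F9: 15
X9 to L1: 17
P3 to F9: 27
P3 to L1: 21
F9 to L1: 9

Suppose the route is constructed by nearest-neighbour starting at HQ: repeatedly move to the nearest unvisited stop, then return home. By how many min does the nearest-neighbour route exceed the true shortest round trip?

From HQ: K7=5, F9=7, L1=8, X9=9, W6=19, P3=20 → choose K7 (5).
From K7: L1=6, F9=12, X9=14, P3=15, W6=24 → choose L1 (6).
From L1: F9=9, X9=17, P3=21, W6=27 → choose F9 (9).
From F9: X9=15, W6=25, P3=27 → choose X9 (15).
From X9: W6=10, P3=19 → choose W6 (10).
From W6: P3=9 → choose P3 (9).
NN route HQ → K7 → L1 → F9 → X9 → W6 → P3 → HQ costs 74.
Optimal: HQ → X9 → W6 → P3 → K7 → L1 → F9 → HQ costs 65 (by enumerating all 360 distinct tours).
Excess = 74 − 65 = 9.

The nearest-neighbour route is 9 min longer than optimal.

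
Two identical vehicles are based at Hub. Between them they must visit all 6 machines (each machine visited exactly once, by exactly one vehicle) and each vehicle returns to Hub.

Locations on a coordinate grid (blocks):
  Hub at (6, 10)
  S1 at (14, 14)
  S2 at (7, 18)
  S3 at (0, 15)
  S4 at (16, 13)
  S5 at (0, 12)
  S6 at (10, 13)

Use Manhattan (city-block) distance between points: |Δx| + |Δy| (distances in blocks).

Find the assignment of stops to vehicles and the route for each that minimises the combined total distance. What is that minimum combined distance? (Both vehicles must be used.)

There are 2^5 − 1 = 31 ways to divide the 6 stops into two non-empty groups. For each, the best each vehicle can do is its own shortest tour through its group:
  {S1} + {S2, S3, S4, S5, S6}: 24 + 48 = 72
  {S2} + {S1, S3, S4, S5, S6}: 18 + 42 = 60
  {S1, S2} + {S3, S4, S5, S6}: 32 + 42 = 74
  {S3} + {S1, S2, S4, S5, S6}: 22 + 48 = 70
  {S1, S3} + {S2, S4, S5, S6}: 38 + 48 = 86
  {S2, S3} + {S1, S4, S5, S6}: 30 + 40 = 70
  … (31 splits in total)
  {S3, S5} + {S1, S2, S4, S6}: 22 + 36 = 58  ← best
Best: vehicle 1 Hub → S3 → S5 → Hub = 22; vehicle 2 Hub → S2 → S1 → S4 → S6 → Hub = 36; combined 58.

58 blocks — the smallest possible combined total.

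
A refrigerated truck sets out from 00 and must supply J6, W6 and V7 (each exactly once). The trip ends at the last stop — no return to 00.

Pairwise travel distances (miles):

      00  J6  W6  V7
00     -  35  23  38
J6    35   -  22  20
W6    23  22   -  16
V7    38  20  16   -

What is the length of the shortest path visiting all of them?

There are 3! = 6 possible orderings.
00→J6→W6→V7: 35+22+16 = 73
00→J6→V7→W6: 35+20+16 = 71
00→W6→J6→V7: 23+22+20 = 65
00→W6→V7→J6: 23+16+20 = 59
00→V7→J6→W6: 38+20+22 = 80
00→V7→W6→J6: 38+16+22 = 76
The minimum is 59.
One shortest path: 00 → W6 → V7 → J6.

59 miles — the minimum one-way total.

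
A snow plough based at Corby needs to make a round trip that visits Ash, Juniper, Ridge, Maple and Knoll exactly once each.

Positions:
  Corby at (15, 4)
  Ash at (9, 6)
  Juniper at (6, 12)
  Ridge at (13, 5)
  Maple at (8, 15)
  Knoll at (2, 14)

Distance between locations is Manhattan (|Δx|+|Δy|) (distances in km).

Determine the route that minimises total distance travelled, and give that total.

Shortest round trip = 48 km.

There are 60 distinct closed tours to check (reversals are equivalent).
Corby→Ash→Juniper→Ridge→Maple→Knoll→Corby: 8+9+14+15+7+23 = 76
Corby→Ash→Juniper→Ridge→Knoll→Maple→Corby: 8+9+14+20+7+18 = 76
Corby→Ash→Juniper→Maple→Ridge→Knoll→Corby: 8+9+5+15+20+23 = 80
Corby→Ash→Juniper→Maple→Knoll→Ridge→Corby: 8+9+5+7+20+3 = 52
Corby→Ash→Juniper→Knoll→Ridge→Maple→Corby: 8+9+6+20+15+18 = 76
Corby→Ash→Juniper→Knoll→Maple→Ridge→Corby: 8+9+6+7+15+3 = 48
Corby→Ash→Ridge→Juniper→Maple→Knoll→Corby: 8+5+14+5+7+23 = 62
Corby→Ash→Ridge→Juniper→Knoll→Maple→Corby: 8+5+14+6+7+18 = 58
Corby→Ash→Ridge→Maple→Juniper→Knoll→Corby: 8+5+15+5+6+23 = 62
Corby→Ash→Ridge→Maple→Knoll→Juniper→Corby: 8+5+15+7+6+17 = 58
Corby→Ash→Ridge→Knoll→Juniper→Maple→Corby: 8+5+20+6+5+18 = 62
Corby→Ash→Ridge→Knoll→Maple→Juniper→Corby: 8+5+20+7+5+17 = 62
Corby→Ash→Maple→Juniper→Ridge→Knoll→Corby: 8+10+5+14+20+23 = 80
Corby→Ash→Maple→Juniper→Knoll→Ridge→Corby: 8+10+5+6+20+3 = 52
… (46 more)
The minimum is 48.
One optimal route: Corby → Ash → Juniper → Knoll → Maple → Ridge → Corby (or its reverse).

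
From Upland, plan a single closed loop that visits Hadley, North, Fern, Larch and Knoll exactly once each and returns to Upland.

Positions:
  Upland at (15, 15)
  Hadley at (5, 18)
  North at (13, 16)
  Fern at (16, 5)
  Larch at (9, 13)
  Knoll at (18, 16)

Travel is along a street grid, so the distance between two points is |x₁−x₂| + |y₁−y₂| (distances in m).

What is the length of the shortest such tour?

With 5 stops there are 5!/2 = 60 distinct round trips (a route and its reverse cost the same).
Upland - Hadley - North - Fern - Larch - Knoll - Upland: 13+10+14+15+12+4 = 68
Upland - Hadley - North - Fern - Knoll - Larch - Upland: 13+10+14+13+12+8 = 70
Upland - Hadley - North - Larch - Fern - Knoll - Upland: 13+10+7+15+13+4 = 62
Upland - Hadley - North - Larch - Knoll - Fern - Upland: 13+10+7+12+13+11 = 66
Upland - Hadley - North - Knoll - Fern - Larch - Upland: 13+10+5+13+15+8 = 64
Upland - Hadley - North - Knoll - Larch - Fern - Upland: 13+10+5+12+15+11 = 66
Upland - Hadley - Fern - North - Larch - Knoll - Upland: 13+24+14+7+12+4 = 74
Upland - Hadley - Fern - North - Knoll - Larch - Upland: 13+24+14+5+12+8 = 76
Upland - Hadley - Fern - Larch - North - Knoll - Upland: 13+24+15+7+5+4 = 68
Upland - Hadley - Fern - Larch - Knoll - North - Upland: 13+24+15+12+5+3 = 72
Upland - Hadley - Fern - Knoll - North - Larch - Upland: 13+24+13+5+7+8 = 70
Upland - Hadley - Fern - Knoll - Larch - North - Upland: 13+24+13+12+7+3 = 72
Upland - Hadley - Larch - North - Fern - Knoll - Upland: 13+9+7+14+13+4 = 60
Upland - Hadley - Larch - North - Knoll - Fern - Upland: 13+9+7+5+13+11 = 58
… (46 more)
Upland - North - Hadley - Larch - Fern - Knoll - Upland: 3+10+9+15+13+4 = 54  ← best
The minimum is 54.
One optimal route: Upland → North → Hadley → Larch → Fern → Knoll → Upland (or its reverse).

Minimum total distance: 54 m.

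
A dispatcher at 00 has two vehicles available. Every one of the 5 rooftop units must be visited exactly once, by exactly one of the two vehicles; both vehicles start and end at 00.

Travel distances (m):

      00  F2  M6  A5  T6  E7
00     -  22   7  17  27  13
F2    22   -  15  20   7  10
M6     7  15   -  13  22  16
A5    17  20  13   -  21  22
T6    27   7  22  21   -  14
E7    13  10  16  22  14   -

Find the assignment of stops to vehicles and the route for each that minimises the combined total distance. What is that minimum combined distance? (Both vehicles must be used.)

There are 2^4 − 1 = 15 ways to divide the 5 stops into two non-empty groups. For each, the best each vehicle can do is its own shortest tour through its group:
  {F2} + {M6, A5, T6, E7}: 44 + 68 = 112
  {M6} + {F2, A5, T6, E7}: 14 + 68 = 82
  {F2, M6} + {A5, T6, E7}: 44 + 65 = 109
  {A5} + {F2, M6, T6, E7}: 34 + 56 = 90
  {F2, A5} + {M6, T6, E7}: 59 + 56 = 115
  {M6, A5} + {F2, T6, E7}: 37 + 56 = 93
  … (15 splits in total)
Best: vehicle 1 00 → M6 → 00 = 14; vehicle 2 00 → A5 → T6 → F2 → E7 → 00 = 68; combined 82.

Minimum combined distance: 82 m.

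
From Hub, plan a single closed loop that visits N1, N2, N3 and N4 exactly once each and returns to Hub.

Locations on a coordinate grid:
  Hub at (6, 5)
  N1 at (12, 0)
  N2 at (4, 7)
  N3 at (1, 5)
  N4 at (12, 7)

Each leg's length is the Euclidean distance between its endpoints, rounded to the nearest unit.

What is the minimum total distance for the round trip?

Hub - N1 - N2 - N3 - N4 - Hub: 8+11+4+11+6 = 40
Hub - N1 - N2 - N4 - N3 - Hub: 8+11+8+11+5 = 43
Hub - N1 - N3 - N2 - N4 - Hub: 8+12+4+8+6 = 38
Hub - N1 - N3 - N4 - N2 - Hub: 8+12+11+8+3 = 42
Hub - N1 - N4 - N2 - N3 - Hub: 8+7+8+4+5 = 32
Hub - N1 - N4 - N3 - N2 - Hub: 8+7+11+4+3 = 33
Hub - N2 - N1 - N3 - N4 - Hub: 3+11+12+11+6 = 43
Hub - N2 - N1 - N4 - N3 - Hub: 3+11+7+11+5 = 37
Hub - N2 - N3 - N1 - N4 - Hub: 3+4+12+7+6 = 32
Hub - N2 - N4 - N1 - N3 - Hub: 3+8+7+12+5 = 35
Hub - N3 - N1 - N2 - N4 - Hub: 5+12+11+8+6 = 42
Hub - N3 - N2 - N1 - N4 - Hub: 5+4+11+7+6 = 33
The minimum is 32.
One optimal route: Hub → N1 → N4 → N2 → N3 → Hub (or its reverse).

32 — the shortest possible round trip.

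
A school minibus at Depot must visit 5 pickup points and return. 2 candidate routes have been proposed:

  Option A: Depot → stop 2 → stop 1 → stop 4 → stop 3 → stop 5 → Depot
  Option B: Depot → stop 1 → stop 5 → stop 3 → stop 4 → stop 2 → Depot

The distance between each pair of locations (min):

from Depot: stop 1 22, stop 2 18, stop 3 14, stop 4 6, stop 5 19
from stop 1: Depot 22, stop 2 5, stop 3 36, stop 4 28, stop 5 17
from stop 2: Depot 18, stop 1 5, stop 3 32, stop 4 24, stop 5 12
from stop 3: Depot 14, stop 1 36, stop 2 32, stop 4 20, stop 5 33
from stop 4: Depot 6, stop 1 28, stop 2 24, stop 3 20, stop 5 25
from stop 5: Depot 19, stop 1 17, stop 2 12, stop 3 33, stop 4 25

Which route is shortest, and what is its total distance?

Option A: 18 + 5 + 28 + 20 + 33 + 19 = 123
Option B: 22 + 17 + 33 + 20 + 24 + 18 = 134

Shortest is Option A, total 123 min.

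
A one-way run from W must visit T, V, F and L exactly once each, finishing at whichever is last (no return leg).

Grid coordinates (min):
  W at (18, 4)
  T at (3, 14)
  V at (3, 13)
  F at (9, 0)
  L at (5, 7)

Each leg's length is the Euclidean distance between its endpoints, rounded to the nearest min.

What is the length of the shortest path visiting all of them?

25 min — the minimum one-way total.

There are 4! = 24 possible orderings.
W→T→V→F→L: 18+1+14+8 = 41
W→T→V→L→F: 18+1+6+8 = 33
W→T→F→V→L: 18+15+14+6 = 53
W→T→F→L→V: 18+15+8+6 = 47
W→T→L→V→F: 18+7+6+14 = 45
W→T→L→F→V: 18+7+8+14 = 47
W→V→T→F→L: 17+1+15+8 = 41
W→V→T→L→F: 17+1+7+8 = 33
W→V→F→T→L: 17+14+15+7 = 53
W→V→F→L→T: 17+14+8+7 = 46
W→V→L→T→F: 17+6+7+15 = 45
W→V→L→F→T: 17+6+8+15 = 46
W→F→T→V→L: 10+15+1+6 = 32
W→F→T→L→V: 10+15+7+6 = 38
… (10 more)
W→F→L→V→T: 10+8+6+1 = 25  ← best
The minimum is 25.
One shortest path: W → F → L → V → T.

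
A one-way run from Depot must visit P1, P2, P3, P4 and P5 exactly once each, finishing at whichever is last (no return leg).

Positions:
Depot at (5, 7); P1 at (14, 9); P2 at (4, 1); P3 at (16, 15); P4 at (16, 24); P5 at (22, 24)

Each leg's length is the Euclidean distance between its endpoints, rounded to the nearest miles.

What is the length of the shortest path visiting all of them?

Shortest open route: 40 miles.

There are 5! = 120 possible orderings.
Depot - P1 - P2 - P3 - P4 - P5: 9+13+18+9+6 = 55
Depot - P1 - P2 - P3 - P5 - P4: 9+13+18+11+6 = 57
Depot - P1 - P2 - P4 - P3 - P5: 9+13+26+9+11 = 68
Depot - P1 - P2 - P4 - P5 - P3: 9+13+26+6+11 = 65
Depot - P1 - P2 - P5 - P3 - P4: 9+13+29+11+9 = 71
Depot - P1 - P2 - P5 - P4 - P3: 9+13+29+6+9 = 66
Depot - P1 - P3 - P2 - P4 - P5: 9+6+18+26+6 = 65
Depot - P1 - P3 - P2 - P5 - P4: 9+6+18+29+6 = 68
Depot - P1 - P3 - P4 - P2 - P5: 9+6+9+26+29 = 79
Depot - P1 - P3 - P4 - P5 - P2: 9+6+9+6+29 = 59
Depot - P1 - P3 - P5 - P2 - P4: 9+6+11+29+26 = 81
Depot - P1 - P3 - P5 - P4 - P2: 9+6+11+6+26 = 58
Depot - P1 - P4 - P2 - P3 - P5: 9+15+26+18+11 = 79
Depot - P1 - P4 - P2 - P5 - P3: 9+15+26+29+11 = 90
… (106 more)
Depot - P2 - P1 - P3 - P4 - P5: 6+13+6+9+6 = 40  ← best
The minimum is 40.
One shortest path: Depot → P2 → P1 → P3 → P4 → P5.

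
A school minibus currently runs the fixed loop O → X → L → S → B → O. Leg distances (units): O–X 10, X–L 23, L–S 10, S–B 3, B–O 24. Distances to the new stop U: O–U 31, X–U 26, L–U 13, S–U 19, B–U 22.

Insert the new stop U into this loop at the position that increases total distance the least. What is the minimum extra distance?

Insertion cost between consecutive stops i–j is d(i,U) + d(U,j) − d(i,j):
  between O and X: 31 + 26 − 10 = 47
  between X and L: 26 + 13 − 23 = 16
  between L and S: 13 + 19 − 10 = 22
  between S and B: 19 + 22 − 3 = 38
  between B and O: 22 + 31 − 24 = 29
Cheapest insertion is between X and L, adding 16.
New total = 70 + 16 = 86.

+16 — insert U between X and L.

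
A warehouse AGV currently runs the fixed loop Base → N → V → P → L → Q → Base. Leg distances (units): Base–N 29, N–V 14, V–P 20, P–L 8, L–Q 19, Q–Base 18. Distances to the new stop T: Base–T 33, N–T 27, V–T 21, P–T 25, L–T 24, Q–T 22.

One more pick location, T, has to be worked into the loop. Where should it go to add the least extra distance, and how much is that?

Minimum extra distance: 26, inserting T between V and P.

Insertion cost between consecutive stops i–j is d(i,T) + d(T,j) − d(i,j):
  between Base and N: 33 + 27 − 29 = 31
  between N and V: 27 + 21 − 14 = 34
  between V and P: 21 + 25 − 20 = 26
  between P and L: 25 + 24 − 8 = 41
  between L and Q: 24 + 22 − 19 = 27
  between Q and Base: 22 + 33 − 18 = 37
Cheapest insertion is between V and P, adding 26.
New total = 108 + 26 = 134.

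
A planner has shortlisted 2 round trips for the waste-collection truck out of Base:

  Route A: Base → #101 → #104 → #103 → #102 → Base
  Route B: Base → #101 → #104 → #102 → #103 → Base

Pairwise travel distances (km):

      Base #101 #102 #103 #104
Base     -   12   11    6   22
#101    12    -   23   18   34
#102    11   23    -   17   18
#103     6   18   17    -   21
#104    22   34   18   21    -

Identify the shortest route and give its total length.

87 km — Route B is the shortest.

Route A: 12 + 34 + 21 + 17 + 11 = 95
Route B: 12 + 34 + 18 + 17 + 6 = 87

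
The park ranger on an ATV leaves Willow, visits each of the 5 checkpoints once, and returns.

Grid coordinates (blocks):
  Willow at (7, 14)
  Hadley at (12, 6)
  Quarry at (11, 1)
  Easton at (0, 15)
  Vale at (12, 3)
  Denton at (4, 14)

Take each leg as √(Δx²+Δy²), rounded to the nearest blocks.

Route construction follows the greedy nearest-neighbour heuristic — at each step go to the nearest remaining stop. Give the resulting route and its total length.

Willow → [Denton:3 / Easton:7 / Hadley:9 / Vale:12 / Quarry:14] → Denton (3)
Denton → [Easton:4 / Hadley:11 / Vale:14 / Quarry:15] → Easton (4)
Easton → [Hadley:15 / Vale:17 / Quarry:18] → Hadley (15)
Hadley → [Vale:3 / Quarry:5] → Vale (3)
Vale → [Quarry:2] → Quarry (2)
Return Quarry→Willow: 14.
Total = 3 + 4 + 15 + 3 + 2 + 14 = 41.

41 blocks along Willow → Denton → Easton → Hadley → Vale → Quarry → Willow.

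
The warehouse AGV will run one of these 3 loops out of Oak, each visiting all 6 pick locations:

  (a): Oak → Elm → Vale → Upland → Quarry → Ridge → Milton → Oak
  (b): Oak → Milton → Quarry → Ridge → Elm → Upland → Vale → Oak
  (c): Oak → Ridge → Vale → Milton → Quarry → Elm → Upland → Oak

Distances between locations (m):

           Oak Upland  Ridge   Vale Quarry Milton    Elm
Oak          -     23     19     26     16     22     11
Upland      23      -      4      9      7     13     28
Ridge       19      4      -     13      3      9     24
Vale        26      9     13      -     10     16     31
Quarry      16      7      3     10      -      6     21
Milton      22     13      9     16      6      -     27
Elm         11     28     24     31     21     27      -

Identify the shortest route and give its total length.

Shortest is (a), total 92 m.

(a): 11 + 31 + 9 + 7 + 3 + 9 + 22 = 92
(b): 22 + 6 + 3 + 24 + 28 + 9 + 26 = 118
(c): 19 + 13 + 16 + 6 + 21 + 28 + 23 = 126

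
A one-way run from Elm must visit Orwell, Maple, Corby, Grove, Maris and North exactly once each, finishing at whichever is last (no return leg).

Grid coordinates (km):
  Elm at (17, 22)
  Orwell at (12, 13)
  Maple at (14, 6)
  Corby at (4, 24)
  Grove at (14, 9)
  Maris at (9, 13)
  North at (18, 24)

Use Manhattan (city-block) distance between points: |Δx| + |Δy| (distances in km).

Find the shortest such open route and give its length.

There are 6! = 720 possible orderings.
Elm - Orwell - Maple - Corby - Grove - Maris - North: 14+9+28+25+9+20 = 105
Elm - Orwell - Maple - Corby - Grove - North - Maris: 14+9+28+25+19+20 = 115
Elm - Orwell - Maple - Corby - Maris - Grove - North: 14+9+28+16+9+19 = 95
Elm - Orwell - Maple - Corby - Maris - North - Grove: 14+9+28+16+20+19 = 106
Elm - Orwell - Maple - Corby - North - Grove - Maris: 14+9+28+14+19+9 = 93
Elm - Orwell - Maple - Corby - North - Maris - Grove: 14+9+28+14+20+9 = 94
Elm - Orwell - Maple - Grove - Corby - Maris - North: 14+9+3+25+16+20 = 87
Elm - Orwell - Maple - Grove - Corby - North - Maris: 14+9+3+25+14+20 = 85
… (712 more)
Elm - North - Corby - Maris - Orwell - Grove - Maple: 3+14+16+3+6+3 = 45  ← best
The minimum is 45.
One shortest path: Elm → North → Corby → Maris → Orwell → Grove → Maple.

Shortest open route: 45 km.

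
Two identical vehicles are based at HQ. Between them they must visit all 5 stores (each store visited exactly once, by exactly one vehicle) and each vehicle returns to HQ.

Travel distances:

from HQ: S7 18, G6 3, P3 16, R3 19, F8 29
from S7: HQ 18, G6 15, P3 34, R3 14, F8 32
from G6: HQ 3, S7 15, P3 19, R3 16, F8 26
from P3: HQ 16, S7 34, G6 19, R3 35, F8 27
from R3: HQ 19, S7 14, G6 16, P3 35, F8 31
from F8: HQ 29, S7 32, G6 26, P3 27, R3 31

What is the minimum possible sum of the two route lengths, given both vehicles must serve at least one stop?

Minimum combined distance: 112.

There are 2^4 − 1 = 15 ways to divide the 5 stops into two non-empty groups. For each, the best each vehicle can do is its own shortest tour through its group:
  {S7} + {G6, P3, R3, F8}: 36 + 93 = 129
  {G6} + {S7, P3, R3, F8}: 6 + 106 = 112
  {S7, G6} + {P3, R3, F8}: 36 + 93 = 129
  {P3} + {S7, G6, R3, F8}: 32 + 92 = 124
  {S7, P3} + {G6, R3, F8}: 68 + 79 = 147
  {G6, P3} + {S7, R3, F8}: 38 + 92 = 130
  … (15 splits in total)
Best: vehicle 1 HQ → G6 → HQ = 6; vehicle 2 HQ → S7 → R3 → F8 → P3 → HQ = 106; combined 112.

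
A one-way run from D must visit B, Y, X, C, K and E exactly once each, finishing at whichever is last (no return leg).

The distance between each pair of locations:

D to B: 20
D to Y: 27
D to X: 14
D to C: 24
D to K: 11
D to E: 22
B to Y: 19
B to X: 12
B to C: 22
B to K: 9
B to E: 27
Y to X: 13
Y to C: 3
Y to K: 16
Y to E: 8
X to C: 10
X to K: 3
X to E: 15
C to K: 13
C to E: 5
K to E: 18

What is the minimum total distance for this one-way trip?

Minimum one-way distance = 53.

There are 6! = 720 possible orderings.
D - B - Y - X - C - K - E: 20+19+13+10+13+18 = 93
D - B - Y - X - C - E - K: 20+19+13+10+5+18 = 85
D - B - Y - X - K - C - E: 20+19+13+3+13+5 = 73
D - B - Y - X - K - E - C: 20+19+13+3+18+5 = 78
D - B - Y - X - E - C - K: 20+19+13+15+5+13 = 85
D - B - Y - X - E - K - C: 20+19+13+15+18+13 = 98
D - B - Y - C - X - K - E: 20+19+3+10+3+18 = 73
D - B - Y - C - X - E - K: 20+19+3+10+15+18 = 85
… (712 more)
D - B - K - X - Y - C - E: 20+9+3+13+3+5 = 53  ← best
The minimum is 53.
One shortest path: D → B → K → X → Y → C → E.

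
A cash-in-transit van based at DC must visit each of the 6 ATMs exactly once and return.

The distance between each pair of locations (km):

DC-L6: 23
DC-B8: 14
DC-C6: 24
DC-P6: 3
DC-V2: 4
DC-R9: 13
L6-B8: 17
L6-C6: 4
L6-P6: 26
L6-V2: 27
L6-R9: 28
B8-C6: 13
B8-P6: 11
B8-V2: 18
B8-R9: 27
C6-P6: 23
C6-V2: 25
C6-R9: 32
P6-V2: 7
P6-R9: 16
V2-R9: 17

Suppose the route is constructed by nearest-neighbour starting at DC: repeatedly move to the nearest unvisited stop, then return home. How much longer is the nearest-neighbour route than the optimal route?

Excess over optimum: 14 km.

DC: P6=3, V2=4, R9=13, B8=14, L6=23, C6=24 ⇒ P6
P6: V2=7, B8=11, R9=16, C6=23, L6=26 ⇒ V2
V2: R9=17, B8=18, C6=25, L6=27 ⇒ R9
R9: B8=27, L6=28, C6=32 ⇒ B8
B8: C6=13, L6=17 ⇒ C6
C6: L6=4 ⇒ L6
NN route DC → P6 → V2 → R9 → B8 → C6 → L6 → DC costs 94.
Optimal: DC → P6 → B8 → C6 → L6 → R9 → V2 → DC costs 80 (by enumerating all 360 distinct tours).
Excess = 94 − 80 = 14.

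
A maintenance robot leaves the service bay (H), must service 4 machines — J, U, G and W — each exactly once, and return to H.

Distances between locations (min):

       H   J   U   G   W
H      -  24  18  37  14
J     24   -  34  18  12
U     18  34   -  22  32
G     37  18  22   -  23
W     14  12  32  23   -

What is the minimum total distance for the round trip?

Shortest round trip = 84 min.

H - J - U - G - W - H: 24+34+22+23+14 = 117
H - J - U - W - G - H: 24+34+32+23+37 = 150
H - J - G - U - W - H: 24+18+22+32+14 = 110
H - J - G - W - U - H: 24+18+23+32+18 = 115
H - J - W - U - G - H: 24+12+32+22+37 = 127
H - J - W - G - U - H: 24+12+23+22+18 = 99
H - U - J - G - W - H: 18+34+18+23+14 = 107
H - U - J - W - G - H: 18+34+12+23+37 = 124
H - U - G - J - W - H: 18+22+18+12+14 = 84
H - U - W - J - G - H: 18+32+12+18+37 = 117
H - G - J - U - W - H: 37+18+34+32+14 = 135
H - G - U - J - W - H: 37+22+34+12+14 = 119
The minimum is 84.
One optimal route: H → U → G → J → W → H (or its reverse).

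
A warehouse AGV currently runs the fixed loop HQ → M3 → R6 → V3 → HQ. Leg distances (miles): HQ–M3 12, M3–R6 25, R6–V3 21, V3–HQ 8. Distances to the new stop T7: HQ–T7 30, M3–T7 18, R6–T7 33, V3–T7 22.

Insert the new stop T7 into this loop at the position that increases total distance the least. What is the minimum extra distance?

Insertion cost between consecutive stops i–j is d(i,T7) + d(T7,j) − d(i,j):
  between HQ and M3: 30 + 18 − 12 = 36
  between M3 and R6: 18 + 33 − 25 = 26
  between R6 and V3: 33 + 22 − 21 = 34
  between V3 and HQ: 22 + 30 − 8 = 44
Cheapest insertion is between M3 and R6, adding 26.
New total = 66 + 26 = 92.

+26 miles — insert T7 between M3 and R6.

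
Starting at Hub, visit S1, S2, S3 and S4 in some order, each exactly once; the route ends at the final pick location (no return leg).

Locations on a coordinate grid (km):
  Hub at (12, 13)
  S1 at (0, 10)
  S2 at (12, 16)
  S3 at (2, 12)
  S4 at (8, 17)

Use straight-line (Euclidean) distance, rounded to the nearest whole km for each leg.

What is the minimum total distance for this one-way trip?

18 km — the minimum one-way total.

There are 4! = 24 possible orderings.
Hub - S1 - S2 - S3 - S4: 12+13+11+8 = 44
Hub - S1 - S2 - S4 - S3: 12+13+4+8 = 37
Hub - S1 - S3 - S2 - S4: 12+3+11+4 = 30
Hub - S1 - S3 - S4 - S2: 12+3+8+4 = 27
Hub - S1 - S4 - S2 - S3: 12+11+4+11 = 38
Hub - S1 - S4 - S3 - S2: 12+11+8+11 = 42
Hub - S2 - S1 - S3 - S4: 3+13+3+8 = 27
Hub - S2 - S1 - S4 - S3: 3+13+11+8 = 35
Hub - S2 - S3 - S1 - S4: 3+11+3+11 = 28
Hub - S2 - S3 - S4 - S1: 3+11+8+11 = 33
Hub - S2 - S4 - S1 - S3: 3+4+11+3 = 21
Hub - S2 - S4 - S3 - S1: 3+4+8+3 = 18
Hub - S3 - S1 - S2 - S4: 10+3+13+4 = 30
Hub - S3 - S1 - S4 - S2: 10+3+11+4 = 28
… (10 more)
The minimum is 18.
One shortest path: Hub → S2 → S4 → S3 → S1.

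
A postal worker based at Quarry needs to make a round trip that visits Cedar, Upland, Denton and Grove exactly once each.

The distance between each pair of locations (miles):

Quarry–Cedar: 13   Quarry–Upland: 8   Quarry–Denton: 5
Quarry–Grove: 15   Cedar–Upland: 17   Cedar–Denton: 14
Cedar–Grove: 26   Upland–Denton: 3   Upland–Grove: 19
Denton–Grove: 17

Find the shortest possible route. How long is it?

64 miles — the shortest possible round trip.

There are 12 distinct closed tours to check (reversals are equivalent).
Quarry - Cedar - Upland - Denton - Grove - Quarry: 13+17+3+17+15 = 65
Quarry - Cedar - Upland - Grove - Denton - Quarry: 13+17+19+17+5 = 71
Quarry - Cedar - Denton - Upland - Grove - Quarry: 13+14+3+19+15 = 64
Quarry - Cedar - Denton - Grove - Upland - Quarry: 13+14+17+19+8 = 71
Quarry - Cedar - Grove - Upland - Denton - Quarry: 13+26+19+3+5 = 66
Quarry - Cedar - Grove - Denton - Upland - Quarry: 13+26+17+3+8 = 67
Quarry - Upland - Cedar - Denton - Grove - Quarry: 8+17+14+17+15 = 71
Quarry - Upland - Cedar - Grove - Denton - Quarry: 8+17+26+17+5 = 73
Quarry - Upland - Denton - Cedar - Grove - Quarry: 8+3+14+26+15 = 66
Quarry - Upland - Grove - Cedar - Denton - Quarry: 8+19+26+14+5 = 72
Quarry - Denton - Cedar - Upland - Grove - Quarry: 5+14+17+19+15 = 70
Quarry - Denton - Upland - Cedar - Grove - Quarry: 5+3+17+26+15 = 66
The minimum is 64.
One optimal route: Quarry → Cedar → Denton → Upland → Grove → Quarry (or its reverse).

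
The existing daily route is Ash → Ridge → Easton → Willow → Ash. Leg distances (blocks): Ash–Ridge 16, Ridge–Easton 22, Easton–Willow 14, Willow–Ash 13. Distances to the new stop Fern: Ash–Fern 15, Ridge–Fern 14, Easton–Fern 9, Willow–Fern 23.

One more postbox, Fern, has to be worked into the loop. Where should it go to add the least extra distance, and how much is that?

+1 blocks — insert Fern between Ridge and Easton.

Insertion cost between consecutive stops i–j is d(i,Fern) + d(Fern,j) − d(i,j):
  between Ash and Ridge: 15 + 14 − 16 = 13
  between Ridge and Easton: 14 + 9 − 22 = 1
  between Easton and Willow: 9 + 23 − 14 = 18
  between Willow and Ash: 23 + 15 − 13 = 25
Cheapest insertion is between Ridge and Easton, adding 1.
New total = 65 + 1 = 66.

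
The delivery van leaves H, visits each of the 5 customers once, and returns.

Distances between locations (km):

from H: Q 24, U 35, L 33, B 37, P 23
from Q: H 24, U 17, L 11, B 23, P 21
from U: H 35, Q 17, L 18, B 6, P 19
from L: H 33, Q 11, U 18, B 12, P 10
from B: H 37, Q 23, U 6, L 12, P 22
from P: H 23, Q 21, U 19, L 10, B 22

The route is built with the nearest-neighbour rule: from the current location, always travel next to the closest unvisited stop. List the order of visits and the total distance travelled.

104 km along H → P → L → Q → U → B → H.

From H: distances to unvisited — P=23, Q=24, L=33, U=35, B=37. Nearest is P (23).
From P: distances to unvisited — L=10, U=19, Q=21, B=22. Nearest is L (10).
From L: distances to unvisited — Q=11, B=12, U=18. Nearest is Q (11).
From Q: distances to unvisited — U=17, B=23. Nearest is U (17).
From U: distances to unvisited — B=6. Nearest is B (6).
Return B→H: 37.
Total = 23 + 10 + 11 + 17 + 6 + 37 = 104.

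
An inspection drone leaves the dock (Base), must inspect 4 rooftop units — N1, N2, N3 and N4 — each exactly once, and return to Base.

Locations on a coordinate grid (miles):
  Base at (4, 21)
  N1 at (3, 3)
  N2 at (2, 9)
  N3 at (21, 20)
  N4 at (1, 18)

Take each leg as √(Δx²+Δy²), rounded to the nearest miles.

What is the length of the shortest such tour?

There are 12 distinct closed tours to check (reversals are equivalent).
Base - N1 - N2 - N3 - N4 - Base: 18+6+22+20+4 = 70
Base - N1 - N2 - N4 - N3 - Base: 18+6+9+20+17 = 70
Base - N1 - N3 - N2 - N4 - Base: 18+25+22+9+4 = 78
Base - N1 - N3 - N4 - N2 - Base: 18+25+20+9+12 = 84
Base - N1 - N4 - N2 - N3 - Base: 18+15+9+22+17 = 81
Base - N1 - N4 - N3 - N2 - Base: 18+15+20+22+12 = 87
Base - N2 - N1 - N3 - N4 - Base: 12+6+25+20+4 = 67
Base - N2 - N1 - N4 - N3 - Base: 12+6+15+20+17 = 70
Base - N2 - N3 - N1 - N4 - Base: 12+22+25+15+4 = 78
Base - N2 - N4 - N1 - N3 - Base: 12+9+15+25+17 = 78
Base - N3 - N1 - N2 - N4 - Base: 17+25+6+9+4 = 61
Base - N3 - N2 - N1 - N4 - Base: 17+22+6+15+4 = 64
The minimum is 61.
One optimal route: Base → N3 → N1 → N2 → N4 → Base (or its reverse).

Minimum total distance: 61 miles.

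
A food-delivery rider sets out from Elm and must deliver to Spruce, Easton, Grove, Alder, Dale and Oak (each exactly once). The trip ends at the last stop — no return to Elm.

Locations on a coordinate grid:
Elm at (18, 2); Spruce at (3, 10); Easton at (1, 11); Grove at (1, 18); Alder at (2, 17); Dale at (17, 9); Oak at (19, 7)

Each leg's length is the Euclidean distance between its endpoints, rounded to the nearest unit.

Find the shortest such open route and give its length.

31 — the minimum one-way total.

There are 6! = 720 possible orderings.
Elm - Spruce - Easton - Grove - Alder - Dale - Oak: 17+2+7+1+17+3 = 47
Elm - Spruce - Easton - Grove - Alder - Oak - Dale: 17+2+7+1+20+3 = 50
Elm - Spruce - Easton - Grove - Dale - Alder - Oak: 17+2+7+18+17+20 = 81
Elm - Spruce - Easton - Grove - Dale - Oak - Alder: 17+2+7+18+3+20 = 67
Elm - Spruce - Easton - Grove - Oak - Alder - Dale: 17+2+7+21+20+17 = 84
Elm - Spruce - Easton - Grove - Oak - Dale - Alder: 17+2+7+21+3+17 = 67
Elm - Spruce - Easton - Alder - Grove - Dale - Oak: 17+2+6+1+18+3 = 47
Elm - Spruce - Easton - Alder - Grove - Oak - Dale: 17+2+6+1+21+3 = 50
… (712 more)
Elm - Oak - Dale - Spruce - Easton - Alder - Grove: 5+3+14+2+6+1 = 31  ← best
The minimum is 31.
One shortest path: Elm → Oak → Dale → Spruce → Easton → Alder → Grove.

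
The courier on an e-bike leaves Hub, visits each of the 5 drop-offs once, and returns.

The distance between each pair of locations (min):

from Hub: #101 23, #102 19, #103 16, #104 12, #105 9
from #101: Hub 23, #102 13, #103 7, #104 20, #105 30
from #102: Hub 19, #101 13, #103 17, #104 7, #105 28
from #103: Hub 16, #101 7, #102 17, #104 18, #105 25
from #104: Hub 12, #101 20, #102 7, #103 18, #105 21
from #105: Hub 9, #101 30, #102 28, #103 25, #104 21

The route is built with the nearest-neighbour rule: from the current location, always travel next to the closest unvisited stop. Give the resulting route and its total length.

Hub → [#105:9 / #104:12 / #103:16 / #102:19 / #101:23] → #105 (9)
#105 → [#104:21 / #103:25 / #102:28 / #101:30] → #104 (21)
#104 → [#102:7 / #103:18 / #101:20] → #102 (7)
#102 → [#101:13 / #103:17] → #101 (13)
#101 → [#103:7] → #103 (7)
Return #103→Hub: 16.
Total = 9 + 21 + 7 + 13 + 7 + 16 = 73.

Nearest-neighbour total = 73 min; route Hub → #105 → #104 → #102 → #101 → #103 → Hub.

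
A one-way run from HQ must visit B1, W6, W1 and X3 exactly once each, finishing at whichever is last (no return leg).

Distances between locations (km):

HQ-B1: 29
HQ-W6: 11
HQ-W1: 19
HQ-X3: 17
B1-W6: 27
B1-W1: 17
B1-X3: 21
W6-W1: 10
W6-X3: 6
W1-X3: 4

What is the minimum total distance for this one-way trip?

Shortest open route: 38 km.

There are 4! = 24 possible orderings.
HQ - B1 - W6 - W1 - X3: 29+27+10+4 = 70
HQ - B1 - W6 - X3 - W1: 29+27+6+4 = 66
HQ - B1 - W1 - W6 - X3: 29+17+10+6 = 62
HQ - B1 - W1 - X3 - W6: 29+17+4+6 = 56
HQ - B1 - X3 - W6 - W1: 29+21+6+10 = 66
HQ - B1 - X3 - W1 - W6: 29+21+4+10 = 64
HQ - W6 - B1 - W1 - X3: 11+27+17+4 = 59
HQ - W6 - B1 - X3 - W1: 11+27+21+4 = 63
HQ - W6 - W1 - B1 - X3: 11+10+17+21 = 59
HQ - W6 - W1 - X3 - B1: 11+10+4+21 = 46
HQ - W6 - X3 - B1 - W1: 11+6+21+17 = 55
HQ - W6 - X3 - W1 - B1: 11+6+4+17 = 38
HQ - W1 - B1 - W6 - X3: 19+17+27+6 = 69
HQ - W1 - B1 - X3 - W6: 19+17+21+6 = 63
… (10 more)
The minimum is 38.
One shortest path: HQ → W6 → X3 → W1 → B1.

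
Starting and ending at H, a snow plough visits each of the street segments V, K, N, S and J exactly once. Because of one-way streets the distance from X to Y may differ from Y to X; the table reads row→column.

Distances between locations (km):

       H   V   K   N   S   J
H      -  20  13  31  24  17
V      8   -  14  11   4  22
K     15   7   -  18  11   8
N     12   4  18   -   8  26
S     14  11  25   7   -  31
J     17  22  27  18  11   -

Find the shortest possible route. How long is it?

H → V → K → N → S → J → H: 20+14+18+8+31+17 = 108
H → V → K → N → J → S → H: 20+14+18+26+11+14 = 103
H → V → K → S → N → J → H: 20+14+11+7+26+17 = 95
H → V → K → S → J → N → H: 20+14+11+31+18+12 = 106
H → V → K → J → N → S → H: 20+14+8+18+8+14 = 82
H → V → K → J → S → N → H: 20+14+8+11+7+12 = 72
H → V → N → K → S → J → H: 20+11+18+11+31+17 = 108
H → V → N → K → J → S → H: 20+11+18+8+11+14 = 82
H → V → N → S → K → J → H: 20+11+8+25+8+17 = 89
H → V → N → S → J → K → H: 20+11+8+31+27+15 = 112
H → V → N → J → K → S → H: 20+11+26+27+11+14 = 109
H → V → N → J → S → K → H: 20+11+26+11+25+15 = 108
H → V → S → K → N → J → H: 20+4+25+18+26+17 = 110
H → V → S → K → J → N → H: 20+4+25+8+18+12 = 87
… (106 more)
H → K → J → S → N → V → H: 13+8+11+7+4+8 = 51  ← best
The minimum is 51.
One optimal route: H → K → J → S → N → V → H.

51 km — the shortest possible round trip.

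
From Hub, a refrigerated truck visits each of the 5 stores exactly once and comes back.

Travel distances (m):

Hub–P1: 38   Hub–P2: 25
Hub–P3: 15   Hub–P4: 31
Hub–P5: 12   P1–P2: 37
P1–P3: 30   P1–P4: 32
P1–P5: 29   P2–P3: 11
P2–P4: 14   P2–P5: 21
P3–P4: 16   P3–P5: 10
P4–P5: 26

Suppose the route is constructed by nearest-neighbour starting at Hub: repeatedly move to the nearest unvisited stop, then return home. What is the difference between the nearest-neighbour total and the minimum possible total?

From Hub: P5=12, P3=15, P2=25, P4=31, P1=38 → choose P5 (12).
From P5: P3=10, P2=21, P4=26, P1=29 → choose P3 (10).
From P3: P2=11, P4=16, P1=30 → choose P2 (11).
From P2: P4=14, P1=37 → choose P4 (14).
From P4: P1=32 → choose P1 (32).
NN route Hub → P5 → P3 → P2 → P4 → P1 → Hub costs 117.
Optimal: Hub → P3 → P2 → P4 → P1 → P5 → Hub costs 113 (by enumerating all 60 distinct tours).
Excess = 117 − 113 = 4.

4 m longer than the optimal tour.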